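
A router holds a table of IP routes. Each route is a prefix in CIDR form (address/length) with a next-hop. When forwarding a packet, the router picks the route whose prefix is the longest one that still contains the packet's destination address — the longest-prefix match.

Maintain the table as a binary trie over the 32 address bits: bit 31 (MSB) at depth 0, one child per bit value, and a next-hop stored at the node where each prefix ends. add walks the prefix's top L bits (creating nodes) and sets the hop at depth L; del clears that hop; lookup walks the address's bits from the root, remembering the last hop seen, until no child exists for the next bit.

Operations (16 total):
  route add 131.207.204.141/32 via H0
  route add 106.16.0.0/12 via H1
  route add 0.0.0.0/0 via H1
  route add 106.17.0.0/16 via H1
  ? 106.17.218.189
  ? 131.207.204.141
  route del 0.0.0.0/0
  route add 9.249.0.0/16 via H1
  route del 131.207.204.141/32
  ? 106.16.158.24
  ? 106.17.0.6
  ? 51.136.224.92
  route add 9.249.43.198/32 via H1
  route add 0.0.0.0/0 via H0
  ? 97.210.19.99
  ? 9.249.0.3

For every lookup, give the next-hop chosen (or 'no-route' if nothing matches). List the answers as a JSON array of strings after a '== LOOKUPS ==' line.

Trace:
  + 131.207.204.141/32 (H0) depth=32
  + 106.16.0.0/12 (H1) depth=12
  + 0.0.0.0/0 (H1) depth=0
  + 106.17.0.0/16 (H1) depth=16
  Q 106.17.218.189: descend 0110101000010001 ; hops seen [H1,H1,H1] ; pick H1
  Q 131.207.204.141: descend 10000011110011111100110010001101 ; hops seen [H1,H0] ; pick H0
  del 0.0.0.0/0 (clear depth 0)
  + 9.249.0.0/16 (H1) depth=16
  del 131.207.204.141/32 (clear depth 32)
  Q 106.16.158.24: descend 011010100001000 ; hops seen [H1] ; pick H1
  Q 106.17.0.6: descend 0110101000010001 ; hops seen [H1,H1] ; pick H1
  Q 51.136.224.92: descend 00 ; hops seen [∅] ; pick no-route
  + 9.249.43.198/32 (H1) depth=32
  + 0.0.0.0/0 (H0) depth=0
  Q 97.210.19.99: descend 0110 ; hops seen [H0] ; pick H0
  Q 9.249.0.3: descend 000010011111100100 ; hops seen [H0,H1] ; pick H1

== LOOKUPS ==
["H1","H0","H1","H1","no-route","H0","H1"]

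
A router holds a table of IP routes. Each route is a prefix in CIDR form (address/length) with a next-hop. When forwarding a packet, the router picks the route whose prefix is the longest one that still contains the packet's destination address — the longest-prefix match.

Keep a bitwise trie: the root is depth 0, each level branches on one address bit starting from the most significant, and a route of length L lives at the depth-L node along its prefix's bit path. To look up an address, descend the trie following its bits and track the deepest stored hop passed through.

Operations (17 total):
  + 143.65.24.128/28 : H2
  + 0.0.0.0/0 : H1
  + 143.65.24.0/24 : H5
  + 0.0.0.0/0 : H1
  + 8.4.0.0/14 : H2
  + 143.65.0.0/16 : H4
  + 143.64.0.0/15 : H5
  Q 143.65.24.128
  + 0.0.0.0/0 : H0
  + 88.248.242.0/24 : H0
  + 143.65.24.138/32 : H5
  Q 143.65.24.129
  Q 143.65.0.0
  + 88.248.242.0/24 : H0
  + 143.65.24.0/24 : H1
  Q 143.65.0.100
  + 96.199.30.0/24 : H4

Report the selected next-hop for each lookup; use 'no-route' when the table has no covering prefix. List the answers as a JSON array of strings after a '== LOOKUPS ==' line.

Trace:
  add 143.65.24.128/28 -> H2 at depth 28
  add 0.0.0.0/0 -> H1 at depth 0
  add 143.65.24.0/24 -> H5 at depth 24
  add 0.0.0.0/0 -> H1 at depth 0
  add 8.4.0.0/14 -> H2 at depth 14
  add 143.65.0.0/16 -> H4 at depth 16
  add 143.64.0.0/15 -> H5 at depth 15
  ? 143.65.24.128  path d0:H1→d1:-→d2:-→d3:-→d4:-→d5:-→d6:-→d7:-→d8:-→d9:-→d10:-→d11:-→d12:-→d13:-→d14:-→d15:H5→d16:H4→d17:-→d18:-→d19:-→d20:-→d21:-→d22:-→d23:-→d24:H5→d25:-→d26:-→d27:-→d28:H2  best=H2
  add 0.0.0.0/0 -> H0 at depth 0
  add 88.248.242.0/24 -> H0 at depth 24
  add 143.65.24.138/32 -> H5 at depth 32
  ? 143.65.24.129  path d0:H0→d1:-→d2:-→d3:-→d4:-→d5:-→d6:-→d7:-→d8:-→d9:-→d10:-→d11:-→d12:-→d13:-→d14:-→d15:H5→d16:H4→d17:-→d18:-→d19:-→d20:-→d21:-→d22:-→d23:-→d24:H5→d25:-→d26:-→d27:-→d28:H2  best=H2
  ? 143.65.0.0  path d0:H0→d1:-→d2:-→d3:-→d4:-→d5:-→d6:-→d7:-→d8:-→d9:-→d10:-→d11:-→d12:-→d13:-→d14:-→d15:H5→d16:H4→d17:-→d18:-→d19:-  best=H4
  add 88.248.242.0/24 -> H0 at depth 24
  add 143.65.24.0/24 -> H1 at depth 24
  ? 143.65.0.100  path d0:H0→d1:-→d2:-→d3:-→d4:-→d5:-→d6:-→d7:-→d8:-→d9:-→d10:-→d11:-→d12:-→d13:-→d14:-→d15:H5→d16:H4→d17:-→d18:-→d19:-  best=H4
  add 96.199.30.0/24 -> H4 at depth 24

== LOOKUPS ==
["H2","H2","H4","H4"]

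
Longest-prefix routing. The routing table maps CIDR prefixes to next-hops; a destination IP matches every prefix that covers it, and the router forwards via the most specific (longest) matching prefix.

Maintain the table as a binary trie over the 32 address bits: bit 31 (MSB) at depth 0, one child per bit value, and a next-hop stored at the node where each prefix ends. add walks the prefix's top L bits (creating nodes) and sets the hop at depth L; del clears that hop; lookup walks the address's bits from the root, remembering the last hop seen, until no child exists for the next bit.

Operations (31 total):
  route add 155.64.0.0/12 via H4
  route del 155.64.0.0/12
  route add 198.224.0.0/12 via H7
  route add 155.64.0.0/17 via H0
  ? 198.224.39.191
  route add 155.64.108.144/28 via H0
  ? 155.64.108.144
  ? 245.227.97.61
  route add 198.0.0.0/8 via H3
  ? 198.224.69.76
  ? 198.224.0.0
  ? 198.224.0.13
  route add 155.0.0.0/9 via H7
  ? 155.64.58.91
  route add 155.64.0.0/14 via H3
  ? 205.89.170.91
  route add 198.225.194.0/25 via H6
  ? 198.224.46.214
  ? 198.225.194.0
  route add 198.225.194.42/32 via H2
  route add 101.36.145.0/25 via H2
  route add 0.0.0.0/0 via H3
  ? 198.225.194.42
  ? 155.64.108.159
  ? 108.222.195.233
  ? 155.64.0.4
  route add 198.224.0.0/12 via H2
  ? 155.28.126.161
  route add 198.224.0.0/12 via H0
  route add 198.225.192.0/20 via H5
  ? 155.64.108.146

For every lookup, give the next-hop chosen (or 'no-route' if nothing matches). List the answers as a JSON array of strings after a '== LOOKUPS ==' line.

Process each operation:
  add 155.64.0.0/12 -> H4 at depth 12
  del 155.64.0.0/12 (clear depth 12)
  add 198.224.0.0/12 -> H7 at depth 12
  add 155.64.0.0/17 -> H0 at depth 17
  Q 198.224.39.191: descend 110001101110 ; hops seen [H7] ; pick H7
  add 155.64.108.144/28 -> H0 at depth 28
  Q 155.64.108.144: descend 1001101101000000011011001001 ; hops seen [H0,H0] ; pick H0
  Q 245.227.97.61: descend 11 ; hops seen [∅] ; pick no-route
  add 198.0.0.0/8 -> H3 at depth 8
  Q 198.224.69.76: descend 110001101110 ; hops seen [H3,H7] ; pick H7
  Q 198.224.0.0: descend 110001101110 ; hops seen [H3,H7] ; pick H7
  Q 198.224.0.13: descend 110001101110 ; hops seen [H3,H7] ; pick H7
  add 155.0.0.0/9 -> H7 at depth 9
  Q 155.64.58.91: descend 10011011010000000 ; hops seen [H7,H0] ; pick H0
  add 155.64.0.0/14 -> H3 at depth 14
  Q 205.89.170.91: descend 1100 ; hops seen [∅] ; pick no-route
  add 198.225.194.0/25 -> H6 at depth 25
  Q 198.224.46.214: descend 110001101110000 ; hops seen [H3,H7] ; pick H7
  Q 198.225.194.0: descend 1100011011100001110000100 ; hops seen [H3,H7,H6] ; pick H6
  add 198.225.194.42/32 -> H2 at depth 32
  add 101.36.145.0/25 -> H2 at depth 25
  add 0.0.0.0/0 -> H3 at depth 0
  Q 198.225.194.42: descend 11000110111000011100001000101010 ; hops seen [H3,H3,H7,H6,H2] ; pick H2
  Q 155.64.108.159: descend 1001101101000000011011001001 ; hops seen [H3,H7,H3,H0,H0] ; pick H0
  Q 108.222.195.233: descend 0110 ; hops seen [H3] ; pick H3
  Q 155.64.0.4: descend 10011011010000000 ; hops seen [H3,H7,H3,H0] ; pick H0
  add 198.224.0.0/12 -> H2 at depth 12
  Q 155.28.126.161: descend 100110110 ; hops seen [H3,H7] ; pick H7
  add 198.224.0.0/12 -> H0 at depth 12
  add 198.225.192.0/20 -> H5 at depth 20
  Q 155.64.108.146: descend 1001101101000000011011001001 ; hops seen [H3,H7,H3,H0,H0] ; pick H0

== LOOKUPS ==
["H7","H0","no-route","H7","H7","H7","H0","no-route","H7","H6","H2","H0","H3","H0","H7","H0"]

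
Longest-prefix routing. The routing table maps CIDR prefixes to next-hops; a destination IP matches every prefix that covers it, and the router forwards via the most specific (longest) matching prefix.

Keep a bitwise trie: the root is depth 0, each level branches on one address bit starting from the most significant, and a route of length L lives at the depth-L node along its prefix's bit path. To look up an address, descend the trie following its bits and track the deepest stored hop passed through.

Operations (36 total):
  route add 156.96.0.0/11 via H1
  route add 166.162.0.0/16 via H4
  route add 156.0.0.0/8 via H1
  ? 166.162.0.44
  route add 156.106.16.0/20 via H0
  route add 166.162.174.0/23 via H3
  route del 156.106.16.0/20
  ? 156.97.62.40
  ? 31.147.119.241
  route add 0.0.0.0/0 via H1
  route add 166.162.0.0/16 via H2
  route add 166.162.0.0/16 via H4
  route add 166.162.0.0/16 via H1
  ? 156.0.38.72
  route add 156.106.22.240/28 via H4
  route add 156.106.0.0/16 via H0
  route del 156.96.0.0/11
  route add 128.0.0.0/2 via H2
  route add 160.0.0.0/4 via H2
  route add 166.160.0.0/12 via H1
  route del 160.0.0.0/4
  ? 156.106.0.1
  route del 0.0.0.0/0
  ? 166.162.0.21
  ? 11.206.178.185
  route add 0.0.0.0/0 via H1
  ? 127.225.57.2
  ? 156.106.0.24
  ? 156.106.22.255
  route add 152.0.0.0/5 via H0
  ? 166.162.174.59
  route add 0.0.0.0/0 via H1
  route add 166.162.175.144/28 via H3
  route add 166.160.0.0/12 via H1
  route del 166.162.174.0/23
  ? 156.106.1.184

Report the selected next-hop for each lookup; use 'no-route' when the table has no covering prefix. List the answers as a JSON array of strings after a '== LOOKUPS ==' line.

Process each operation:
  add 156.96.0.0/11 -> H1 at depth 11
  add 166.162.0.0/16 -> H4 at depth 16
  add 156.0.0.0/8 -> H1 at depth 8
  ? 166.162.0.44  path d0:-→d1:-→d2:-→d3:-→d4:-→d5:-→d6:-→d7:-→d8:-→d9:-→d10:-→d11:-→d12:-→d13:-→d14:-→d15:-→d16:H4  best=H4
  add 156.106.16.0/20 -> H0 at depth 20
  add 166.162.174.0/23 -> H3 at depth 23
  del 156.106.16.0/20 (clear depth 20)
  ? 156.97.62.40  path d0:-→d1:-→d2:-→d3:-→d4:-→d5:-→d6:-→d7:-→d8:H1→d9:-→d10:-→d11:H1→d12:-  best=H1
  ? 31.147.119.241  path d0:-  best=no-route
  add 0.0.0.0/0 -> H1 at depth 0
  add 166.162.0.0/16 -> H2 at depth 16
  add 166.162.0.0/16 -> H4 at depth 16
  add 166.162.0.0/16 -> H1 at depth 16
  ? 156.0.38.72  path d0:H1→d1:-→d2:-→d3:-→d4:-→d5:-→d6:-→d7:-→d8:H1→d9:-  best=H1
  add 156.106.22.240/28 -> H4 at depth 28
  add 156.106.0.0/16 -> H0 at depth 16
  del 156.96.0.0/11 (clear depth 11)
  add 128.0.0.0/2 -> H2 at depth 2
  add 160.0.0.0/4 -> H2 at depth 4
  add 166.160.0.0/12 -> H1 at depth 12
  del 160.0.0.0/4 (clear depth 4)
  ? 156.106.0.1  path d0:H1→d1:-→d2:H2→d3:-→d4:-→d5:-→d6:-→d7:-→d8:H1→d9:-→d10:-→d11:-→d12:-→d13:-→d14:-→d15:-→d16:H0→d17:-→d18:-→d19:-  best=H0
  del 0.0.0.0/0 (clear depth 0)
  ? 166.162.0.21  path d0:-→d1:-→d2:H2→d3:-→d4:-→d5:-→d6:-→d7:-→d8:-→d9:-→d10:-→d11:-→d12:H1→d13:-→d14:-→d15:-→d16:H1  best=H1
  ? 11.206.178.185  path d0:-  best=no-route
  add 0.0.0.0/0 -> H1 at depth 0
  ? 127.225.57.2  path d0:H1  best=H1
  ? 156.106.0.24  path d0:H1→d1:-→d2:H2→d3:-→d4:-→d5:-→d6:-→d7:-→d8:H1→d9:-→d10:-→d11:-→d12:-→d13:-→d14:-→d15:-→d16:H0→d17:-→d18:-→d19:-  best=H0
  ? 156.106.22.255  path d0:H1→d1:-→d2:H2→d3:-→d4:-→d5:-→d6:-→d7:-→d8:H1→d9:-→d10:-→d11:-→d12:-→d13:-→d14:-→d15:-→d16:H0→d17:-→d18:-→d19:-→d20:-→d21:-→d22:-→d23:-→d24:-→d25:-→d26:-→d27:-→d28:H4  best=H4
  add 152.0.0.0/5 -> H0 at depth 5
  ? 166.162.174.59  path d0:H1→d1:-→d2:H2→d3:-→d4:-→d5:-→d6:-→d7:-→d8:-→d9:-→d10:-→d11:-→d12:H1→d13:-→d14:-→d15:-→d16:H1→d17:-→d18:-→d19:-→d20:-→d21:-→d22:-→d23:H3  best=H3
  add 0.0.0.0/0 -> H1 at depth 0
  add 166.162.175.144/28 -> H3 at depth 28
  add 166.160.0.0/12 -> H1 at depth 12
  del 166.162.174.0/23 (clear depth 23)
  ? 156.106.1.184  path d0:H1→d1:-→d2:H2→d3:-→d4:-→d5:H0→d6:-→d7:-→d8:H1→d9:-→d10:-→d11:-→d12:-→d13:-→d14:-→d15:-→d16:H0→d17:-→d18:-→d19:-  best=H0

== LOOKUPS ==
["H4","H1","no-route","H1","H0","H1","no-route","H1","H0","H4","H3","H0"]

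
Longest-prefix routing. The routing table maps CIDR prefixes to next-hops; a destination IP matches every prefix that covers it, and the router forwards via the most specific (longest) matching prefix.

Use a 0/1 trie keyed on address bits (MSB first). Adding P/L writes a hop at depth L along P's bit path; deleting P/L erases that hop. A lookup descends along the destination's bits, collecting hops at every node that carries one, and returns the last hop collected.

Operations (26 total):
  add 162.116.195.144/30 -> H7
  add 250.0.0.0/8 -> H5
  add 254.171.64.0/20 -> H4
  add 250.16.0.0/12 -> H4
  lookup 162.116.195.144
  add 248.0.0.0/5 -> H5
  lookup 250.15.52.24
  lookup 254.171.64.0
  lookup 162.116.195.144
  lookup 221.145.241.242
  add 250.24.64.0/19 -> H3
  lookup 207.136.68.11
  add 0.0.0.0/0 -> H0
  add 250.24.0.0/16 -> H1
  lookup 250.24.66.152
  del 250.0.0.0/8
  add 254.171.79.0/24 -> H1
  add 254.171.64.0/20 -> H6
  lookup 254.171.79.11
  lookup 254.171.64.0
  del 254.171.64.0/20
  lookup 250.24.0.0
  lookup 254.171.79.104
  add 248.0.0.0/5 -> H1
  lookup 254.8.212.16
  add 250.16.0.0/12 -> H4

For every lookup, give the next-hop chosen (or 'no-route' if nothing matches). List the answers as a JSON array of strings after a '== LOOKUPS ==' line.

Apply in order:
  add 162.116.195.144/30 -> H7 at depth 30
  add 250.0.0.0/8 -> H5 at depth 8
  add 254.171.64.0/20 -> H4 at depth 20
  add 250.16.0.0/12 -> H4 at depth 12
  ? 162.116.195.144  path d0:-→d1:-→d2:-→d3:-→d4:-→d5:-→d6:-→d7:-→d8:-→d9:-→d10:-→d11:-→d12:-→d13:-→d14:-→d15:-→d16:-→d17:-→d18:-→d19:-→d20:-→d21:-→d22:-→d23:-→d24:-→d25:-→d26:-→d27:-→d28:-→d29:-→d30:H7  best=H7
  add 248.0.0.0/5 -> H5 at depth 5
  ? 250.15.52.24  path d0:-→d1:-→d2:-→d3:-→d4:-→d5:H5→d6:-→d7:-→d8:H5→d9:-→d10:-→d11:-  best=H5
  ? 254.171.64.0  path d0:-→d1:-→d2:-→d3:-→d4:-→d5:H5→d6:-→d7:-→d8:-→d9:-→d10:-→d11:-→d12:-→d13:-→d14:-→d15:-→d16:-→d17:-→d18:-→d19:-→d20:H4  best=H4
  ? 162.116.195.144  path d0:-→d1:-→d2:-→d3:-→d4:-→d5:-→d6:-→d7:-→d8:-→d9:-→d10:-→d11:-→d12:-→d13:-→d14:-→d15:-→d16:-→d17:-→d18:-→d19:-→d20:-→d21:-→d22:-→d23:-→d24:-→d25:-→d26:-→d27:-→d28:-→d29:-→d30:H7  best=H7
  ? 221.145.241.242  path d0:-→d1:-→d2:-  best=no-route
  add 250.24.64.0/19 -> H3 at depth 19
  ? 207.136.68.11  path d0:-→d1:-→d2:-  best=no-route
  add 0.0.0.0/0 -> H0 at depth 0
  add 250.24.0.0/16 -> H1 at depth 16
  ? 250.24.66.152  path d0:H0→d1:-→d2:-→d3:-→d4:-→d5:H5→d6:-→d7:-→d8:H5→d9:-→d10:-→d11:-→d12:H4→d13:-→d14:-→d15:-→d16:H1→d17:-→d18:-→d19:H3  best=H3
  del 250.0.0.0/8 (clear depth 8)
  add 254.171.79.0/24 -> H1 at depth 24
  add 254.171.64.0/20 -> H6 at depth 20
  ? 254.171.79.11  path d0:H0→d1:-→d2:-→d3:-→d4:-→d5:H5→d6:-→d7:-→d8:-→d9:-→d10:-→d11:-→d12:-→d13:-→d14:-→d15:-→d16:-→d17:-→d18:-→d19:-→d20:H6→d21:-→d22:-→d23:-→d24:H1  best=H1
  ? 254.171.64.0  path d0:H0→d1:-→d2:-→d3:-→d4:-→d5:H5→d6:-→d7:-→d8:-→d9:-→d10:-→d11:-→d12:-→d13:-→d14:-→d15:-→d16:-→d17:-→d18:-→d19:-→d20:H6  best=H6
  del 254.171.64.0/20 (clear depth 20)
  ? 250.24.0.0  path d0:H0→d1:-→d2:-→d3:-→d4:-→d5:H5→d6:-→d7:-→d8:-→d9:-→d10:-→d11:-→d12:H4→d13:-→d14:-→d15:-→d16:H1→d17:-  best=H1
  ? 254.171.79.104  path d0:H0→d1:-→d2:-→d3:-→d4:-→d5:H5→d6:-→d7:-→d8:-→d9:-→d10:-→d11:-→d12:-→d13:-→d14:-→d15:-→d16:-→d17:-→d18:-→d19:-→d20:-→d21:-→d22:-→d23:-→d24:H1  best=H1
  add 248.0.0.0/5 -> H1 at depth 5
  ? 254.8.212.16  path d0:H0→d1:-→d2:-→d3:-→d4:-→d5:H1→d6:-→d7:-→d8:-  best=H1
  add 250.16.0.0/12 -> H4 at depth 12

== LOOKUPS ==
["H7","H5","H4","H7","no-route","no-route","H3","H1","H6","H1","H1","H1"]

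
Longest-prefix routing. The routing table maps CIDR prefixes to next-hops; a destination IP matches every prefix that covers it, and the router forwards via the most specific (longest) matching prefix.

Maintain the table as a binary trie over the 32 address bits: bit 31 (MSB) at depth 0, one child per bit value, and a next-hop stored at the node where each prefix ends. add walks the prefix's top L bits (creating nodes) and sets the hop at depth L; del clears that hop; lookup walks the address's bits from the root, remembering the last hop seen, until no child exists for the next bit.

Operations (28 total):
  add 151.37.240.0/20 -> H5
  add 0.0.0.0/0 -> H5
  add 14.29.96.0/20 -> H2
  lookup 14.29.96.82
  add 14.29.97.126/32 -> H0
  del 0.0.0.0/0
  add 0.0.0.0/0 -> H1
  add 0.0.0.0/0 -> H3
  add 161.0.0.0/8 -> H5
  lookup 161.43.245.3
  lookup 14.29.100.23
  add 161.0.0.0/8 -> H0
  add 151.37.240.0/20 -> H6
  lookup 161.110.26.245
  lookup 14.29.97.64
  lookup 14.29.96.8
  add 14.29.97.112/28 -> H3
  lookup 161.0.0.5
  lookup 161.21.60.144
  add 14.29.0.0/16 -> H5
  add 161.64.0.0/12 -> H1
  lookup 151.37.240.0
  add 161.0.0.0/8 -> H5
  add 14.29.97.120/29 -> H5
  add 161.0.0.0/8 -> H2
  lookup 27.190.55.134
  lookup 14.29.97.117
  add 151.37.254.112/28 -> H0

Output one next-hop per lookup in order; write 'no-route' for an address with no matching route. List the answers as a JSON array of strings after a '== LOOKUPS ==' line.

Process each operation:
  add 151.37.240.0/20 -> H5 at depth 20
  add 0.0.0.0/0 -> H5 at depth 0
  add 14.29.96.0/20 -> H2 at depth 20
  ? 14.29.96.82  path d0:H5→d1:-→d2:-→d3:-→d4:-→d5:-→d6:-→d7:-→d8:-→d9:-→d10:-→d11:-→d12:-→d13:-→d14:-→d15:-→d16:-→d17:-→d18:-→d19:-→d20:H2  best=H2
  add 14.29.97.126/32 -> H0 at depth 32
  del 0.0.0.0/0 (clear depth 0)
  add 0.0.0.0/0 -> H1 at depth 0
  add 0.0.0.0/0 -> H3 at depth 0
  add 161.0.0.0/8 -> H5 at depth 8
  ? 161.43.245.3  path d0:H3→d1:-→d2:-→d3:-→d4:-→d5:-→d6:-→d7:-→d8:H5  best=H5
  ? 14.29.100.23  path d0:H3→d1:-→d2:-→d3:-→d4:-→d5:-→d6:-→d7:-→d8:-→d9:-→d10:-→d11:-→d12:-→d13:-→d14:-→d15:-→d16:-→d17:-→d18:-→d19:-→d20:H2→d21:-  best=H2
  add 161.0.0.0/8 -> H0 at depth 8
  add 151.37.240.0/20 -> H6 at depth 20
  ? 161.110.26.245  path d0:H3→d1:-→d2:-→d3:-→d4:-→d5:-→d6:-→d7:-→d8:H0  best=H0
  ? 14.29.97.64  path d0:H3→d1:-→d2:-→d3:-→d4:-→d5:-→d6:-→d7:-→d8:-→d9:-→d10:-→d11:-→d12:-→d13:-→d14:-→d15:-→d16:-→d17:-→d18:-→d19:-→d20:H2→d21:-→d22:-→d23:-→d24:-→d25:-→d26:-  best=H2
  ? 14.29.96.8  path d0:H3→d1:-→d2:-→d3:-→d4:-→d5:-→d6:-→d7:-→d8:-→d9:-→d10:-→d11:-→d12:-→d13:-→d14:-→d15:-→d16:-→d17:-→d18:-→d19:-→d20:H2→d21:-→d22:-→d23:-  best=H2
  add 14.29.97.112/28 -> H3 at depth 28
  ? 161.0.0.5  path d0:H3→d1:-→d2:-→d3:-→d4:-→d5:-→d6:-→d7:-→d8:H0  best=H0
  ? 161.21.60.144  path d0:H3→d1:-→d2:-→d3:-→d4:-→d5:-→d6:-→d7:-→d8:H0  best=H0
  add 14.29.0.0/16 -> H5 at depth 16
  add 161.64.0.0/12 -> H1 at depth 12
  ? 151.37.240.0  path d0:H3→d1:-→d2:-→d3:-→d4:-→d5:-→d6:-→d7:-→d8:-→d9:-→d10:-→d11:-→d12:-→d13:-→d14:-→d15:-→d16:-→d17:-→d18:-→d19:-→d20:H6  best=H6
  add 161.0.0.0/8 -> H5 at depth 8
  add 14.29.97.120/29 -> H5 at depth 29
  add 161.0.0.0/8 -> H2 at depth 8
  ? 27.190.55.134  path d0:H3→d1:-→d2:-→d3:-  best=H3
  ? 14.29.97.117  path d0:H3→d1:-→d2:-→d3:-→d4:-→d5:-→d6:-→d7:-→d8:-→d9:-→d10:-→d11:-→d12:-→d13:-→d14:-→d15:-→d16:H5→d17:-→d18:-→d19:-→d20:H2→d21:-→d22:-→d23:-→d24:-→d25:-→d26:-→d27:-→d28:H3  best=H3
  add 151.37.254.112/28 -> H0 at depth 28

== LOOKUPS ==
["H2","H5","H2","H0","H2","H2","H0","H0","H6","H3","H3"]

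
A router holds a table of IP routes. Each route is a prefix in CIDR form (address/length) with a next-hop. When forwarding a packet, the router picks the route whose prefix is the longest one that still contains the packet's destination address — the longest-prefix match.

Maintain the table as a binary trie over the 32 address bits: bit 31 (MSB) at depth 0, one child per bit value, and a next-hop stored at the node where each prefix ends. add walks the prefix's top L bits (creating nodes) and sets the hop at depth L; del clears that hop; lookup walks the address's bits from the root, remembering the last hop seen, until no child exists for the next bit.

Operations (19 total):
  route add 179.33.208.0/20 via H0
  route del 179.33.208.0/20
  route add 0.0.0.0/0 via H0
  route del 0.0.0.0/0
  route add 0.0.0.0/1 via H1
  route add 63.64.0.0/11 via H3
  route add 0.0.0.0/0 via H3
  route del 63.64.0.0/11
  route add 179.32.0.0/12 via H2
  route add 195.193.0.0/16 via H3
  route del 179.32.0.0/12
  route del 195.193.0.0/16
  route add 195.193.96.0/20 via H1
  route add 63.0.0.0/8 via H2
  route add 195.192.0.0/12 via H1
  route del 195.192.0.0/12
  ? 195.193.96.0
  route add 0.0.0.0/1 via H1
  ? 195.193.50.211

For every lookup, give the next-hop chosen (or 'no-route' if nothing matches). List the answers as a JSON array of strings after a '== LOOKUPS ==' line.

Trace:
  add 179.33.208.0/20 -> H0 at depth 20
  del 179.33.208.0/20 (clear depth 20)
  add 0.0.0.0/0 -> H0 at depth 0
  del 0.0.0.0/0 (clear depth 0)
  add 0.0.0.0/1 -> H1 at depth 1
  add 63.64.0.0/11 -> H3 at depth 11
  add 0.0.0.0/0 -> H3 at depth 0
  del 63.64.0.0/11 (clear depth 11)
  add 179.32.0.0/12 -> H2 at depth 12
  add 195.193.0.0/16 -> H3 at depth 16
  del 179.32.0.0/12 (clear depth 12)
  del 195.193.0.0/16 (clear depth 16)
  add 195.193.96.0/20 -> H1 at depth 20
  add 63.0.0.0/8 -> H2 at depth 8
  add 195.192.0.0/12 -> H1 at depth 12
  del 195.192.0.0/12 (clear depth 12)
  ? 195.193.96.0  path d0:H3→d1:-→d2:-→d3:-→d4:-→d5:-→d6:-→d7:-→d8:-→d9:-→d10:-→d11:-→d12:-→d13:-→d14:-→d15:-→d16:-→d17:-→d18:-→d19:-→d20:H1  best=H1
  add 0.0.0.0/1 -> H1 at depth 1
  ? 195.193.50.211  path d0:H3→d1:-→d2:-→d3:-→d4:-→d5:-→d6:-→d7:-→d8:-→d9:-→d10:-→d11:-→d12:-→d13:-→d14:-→d15:-→d16:-→d17:-  best=H3

== LOOKUPS ==
["H1","H3"]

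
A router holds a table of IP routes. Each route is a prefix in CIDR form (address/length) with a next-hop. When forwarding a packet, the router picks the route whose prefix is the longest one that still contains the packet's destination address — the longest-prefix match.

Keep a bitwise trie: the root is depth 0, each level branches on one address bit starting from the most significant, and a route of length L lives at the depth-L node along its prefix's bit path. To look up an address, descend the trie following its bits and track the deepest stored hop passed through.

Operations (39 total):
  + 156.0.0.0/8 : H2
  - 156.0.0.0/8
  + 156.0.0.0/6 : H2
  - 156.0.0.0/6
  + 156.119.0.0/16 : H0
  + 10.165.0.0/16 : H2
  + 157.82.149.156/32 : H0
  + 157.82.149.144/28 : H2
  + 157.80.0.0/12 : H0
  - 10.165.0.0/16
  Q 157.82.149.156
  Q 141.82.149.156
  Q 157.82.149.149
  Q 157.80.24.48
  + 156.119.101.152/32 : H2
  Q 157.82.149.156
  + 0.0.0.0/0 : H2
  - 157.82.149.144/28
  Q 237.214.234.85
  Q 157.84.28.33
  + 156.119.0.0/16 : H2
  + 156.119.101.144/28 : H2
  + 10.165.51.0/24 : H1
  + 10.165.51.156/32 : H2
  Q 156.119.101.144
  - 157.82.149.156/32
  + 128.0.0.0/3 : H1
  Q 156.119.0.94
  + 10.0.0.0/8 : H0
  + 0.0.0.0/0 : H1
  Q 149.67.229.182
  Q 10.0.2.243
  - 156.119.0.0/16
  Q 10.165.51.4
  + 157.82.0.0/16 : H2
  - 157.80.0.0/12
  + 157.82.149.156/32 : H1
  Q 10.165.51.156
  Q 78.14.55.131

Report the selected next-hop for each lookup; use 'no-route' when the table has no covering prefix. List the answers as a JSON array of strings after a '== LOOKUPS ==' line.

Trace:
  + 156.0.0.0/8 (H2) depth=8
  del 156.0.0.0/8 (clear depth 8)
  + 156.0.0.0/6 (H2) depth=6
  del 156.0.0.0/6 (clear depth 6)
  + 156.119.0.0/16 (H0) depth=16
  + 10.165.0.0/16 (H2) depth=16
  + 157.82.149.156/32 (H0) depth=32
  + 157.82.149.144/28 (H2) depth=28
  + 157.80.0.0/12 (H0) depth=12
  del 10.165.0.0/16 (clear depth 16)
  Q 157.82.149.156: descend 10011101010100101001010110011100 ; hops seen [H0,H2,H0] ; pick H0
  Q 141.82.149.156: descend 100 ; hops seen [∅] ; pick no-route
  Q 157.82.149.149: descend 1001110101010010100101011001 ; hops seen [H0,H2] ; pick H2
  Q 157.80.24.48: descend 10011101010100 ; hops seen [H0] ; pick H0
  + 156.119.101.152/32 (H2) depth=32
  Q 157.82.149.156: descend 10011101010100101001010110011100 ; hops seen [H0,H2,H0] ; pick H0
  + 0.0.0.0/0 (H2) depth=0
  del 157.82.149.144/28 (clear depth 28)
  Q 237.214.234.85: descend 1 ; hops seen [H2] ; pick H2
  Q 157.84.28.33: descend 1001110101010 ; hops seen [H2,H0] ; pick H0
  + 156.119.0.0/16 (H2) depth=16
  + 156.119.101.144/28 (H2) depth=28
  + 10.165.51.0/24 (H1) depth=24
  + 10.165.51.156/32 (H2) depth=32
  Q 156.119.101.144: descend 1001110001110111011001011001 ; hops seen [H2,H2,H2] ; pick H2
  del 157.82.149.156/32 (clear depth 32)
  + 128.0.0.0/3 (H1) depth=3
  Q 156.119.0.94: descend 10011100011101110 ; hops seen [H2,H1,H2] ; pick H2
  + 10.0.0.0/8 (H0) depth=8
  + 0.0.0.0/0 (H1) depth=0
  Q 149.67.229.182: descend 1001 ; hops seen [H1,H1] ; pick H1
  Q 10.0.2.243: descend 00001010 ; hops seen [H1,H0] ; pick H0
  del 156.119.0.0/16 (clear depth 16)
  Q 10.165.51.4: descend 000010101010010100110011 ; hops seen [H1,H0,H1] ; pick H1
  + 157.82.0.0/16 (H2) depth=16
  del 157.80.0.0/12 (clear depth 12)
  + 157.82.149.156/32 (H1) depth=32
  Q 10.165.51.156: descend 00001010101001010011001110011100 ; hops seen [H1,H0,H1,H2] ; pick H2
  Q 78.14.55.131: descend 0 ; hops seen [H1] ; pick H1

== LOOKUPS ==
["H0","no-route","H2","H0","H0","H2","H0","H2","H2","H1","H0","H1","H2","H1"]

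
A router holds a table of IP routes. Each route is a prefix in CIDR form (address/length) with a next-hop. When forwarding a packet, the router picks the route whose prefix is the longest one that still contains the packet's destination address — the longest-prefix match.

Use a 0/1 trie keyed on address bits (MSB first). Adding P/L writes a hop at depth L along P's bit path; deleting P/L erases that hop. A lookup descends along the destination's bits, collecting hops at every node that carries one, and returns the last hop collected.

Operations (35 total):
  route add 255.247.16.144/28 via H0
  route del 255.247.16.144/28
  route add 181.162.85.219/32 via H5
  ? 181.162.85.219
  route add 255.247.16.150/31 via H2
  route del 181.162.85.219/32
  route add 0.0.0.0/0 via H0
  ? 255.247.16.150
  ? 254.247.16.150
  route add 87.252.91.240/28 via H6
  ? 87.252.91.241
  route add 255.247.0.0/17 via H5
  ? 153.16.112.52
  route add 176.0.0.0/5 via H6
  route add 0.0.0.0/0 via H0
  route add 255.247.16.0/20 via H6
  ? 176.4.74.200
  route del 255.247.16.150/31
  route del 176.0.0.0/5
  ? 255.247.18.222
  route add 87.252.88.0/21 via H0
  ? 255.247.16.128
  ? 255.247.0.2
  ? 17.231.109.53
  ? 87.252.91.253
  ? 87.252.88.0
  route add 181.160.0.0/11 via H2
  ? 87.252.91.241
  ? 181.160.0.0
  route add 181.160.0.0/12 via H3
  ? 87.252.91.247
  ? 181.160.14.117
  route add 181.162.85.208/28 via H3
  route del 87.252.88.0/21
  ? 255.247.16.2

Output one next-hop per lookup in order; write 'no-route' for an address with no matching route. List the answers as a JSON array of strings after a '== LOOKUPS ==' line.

Trace:
  + 255.247.16.144/28 (H0) depth=28
  - 255.247.16.144/28 clear@28
  + 181.162.85.219/32 (H5) depth=32
  ? 181.162.85.219  path d0:-→d1:-→d2:-→d3:-→d4:-→d5:-→d6:-→d7:-→d8:-→d9:-→d10:-→d11:-→d12:-→d13:-→d14:-→d15:-→d16:-→d17:-→d18:-→d19:-→d20:-→d21:-→d22:-→d23:-→d24:-→d25:-→d26:-→d27:-→d28:-→d29:-→d30:-→d31:-→d32:H5  best=H5
  + 255.247.16.150/31 (H2) depth=31
  - 181.162.85.219/32 clear@32
  + 0.0.0.0/0 (H0) depth=0
  ? 255.247.16.150  path d0:H0→d1:-→d2:-→d3:-→d4:-→d5:-→d6:-→d7:-→d8:-→d9:-→d10:-→d11:-→d12:-→d13:-→d14:-→d15:-→d16:-→d17:-→d18:-→d19:-→d20:-→d21:-→d22:-→d23:-→d24:-→d25:-→d26:-→d27:-→d28:-→d29:-→d30:-→d31:H2  best=H2
  ? 254.247.16.150  path d0:H0→d1:-→d2:-→d3:-→d4:-→d5:-→d6:-→d7:-  best=H0
  + 87.252.91.240/28 (H6) depth=28
  ? 87.252.91.241  path d0:H0→d1:-→d2:-→d3:-→d4:-→d5:-→d6:-→d7:-→d8:-→d9:-→d10:-→d11:-→d12:-→d13:-→d14:-→d15:-→d16:-→d17:-→d18:-→d19:-→d20:-→d21:-→d22:-→d23:-→d24:-→d25:-→d26:-→d27:-→d28:H6  best=H6
  + 255.247.0.0/17 (H5) depth=17
  ? 153.16.112.52  path d0:H0→d1:-→d2:-  best=H0
  + 176.0.0.0/5 (H6) depth=5
  + 0.0.0.0/0 (H0) depth=0
  + 255.247.16.0/20 (H6) depth=20
  ? 176.4.74.200  path d0:H0→d1:-→d2:-→d3:-→d4:-→d5:H6  best=H6
  - 255.247.16.150/31 clear@31
  - 176.0.0.0/5 clear@5
  ? 255.247.18.222  path d0:H0→d1:-→d2:-→d3:-→d4:-→d5:-→d6:-→d7:-→d8:-→d9:-→d10:-→d11:-→d12:-→d13:-→d14:-→d15:-→d16:-→d17:H5→d18:-→d19:-→d20:H6→d21:-→d22:-  best=H6
  + 87.252.88.0/21 (H0) depth=21
  ? 255.247.16.128  path d0:H0→d1:-→d2:-→d3:-→d4:-→d5:-→d6:-→d7:-→d8:-→d9:-→d10:-→d11:-→d12:-→d13:-→d14:-→d15:-→d16:-→d17:H5→d18:-→d19:-→d20:H6→d21:-→d22:-→d23:-→d24:-→d25:-→d26:-→d27:-  best=H6
  ? 255.247.0.2  path d0:H0→d1:-→d2:-→d3:-→d4:-→d5:-→d6:-→d7:-→d8:-→d9:-→d10:-→d11:-→d12:-→d13:-→d14:-→d15:-→d16:-→d17:H5→d18:-→d19:-  best=H5
  ? 17.231.109.53  path d0:H0→d1:-  best=H0
  ? 87.252.91.253  path d0:H0→d1:-→d2:-→d3:-→d4:-→d5:-→d6:-→d7:-→d8:-→d9:-→d10:-→d11:-→d12:-→d13:-→d14:-→d15:-→d16:-→d17:-→d18:-→d19:-→d20:-→d21:H0→d22:-→d23:-→d24:-→d25:-→d26:-→d27:-→d28:H6  best=H6
  ? 87.252.88.0  path d0:H0→d1:-→d2:-→d3:-→d4:-→d5:-→d6:-→d7:-→d8:-→d9:-→d10:-→d11:-→d12:-→d13:-→d14:-→d15:-→d16:-→d17:-→d18:-→d19:-→d20:-→d21:H0→d22:-  best=H0
  + 181.160.0.0/11 (H2) depth=11
  ? 87.252.91.241  path d0:H0→d1:-→d2:-→d3:-→d4:-→d5:-→d6:-→d7:-→d8:-→d9:-→d10:-→d11:-→d12:-→d13:-→d14:-→d15:-→d16:-→d17:-→d18:-→d19:-→d20:-→d21:H0→d22:-→d23:-→d24:-→d25:-→d26:-→d27:-→d28:H6  best=H6
  ? 181.160.0.0  path d0:H0→d1:-→d2:-→d3:-→d4:-→d5:-→d6:-→d7:-→d8:-→d9:-→d10:-→d11:H2→d12:-→d13:-→d14:-  best=H2
  + 181.160.0.0/12 (H3) depth=12
  ? 87.252.91.247  path d0:H0→d1:-→d2:-→d3:-→d4:-→d5:-→d6:-→d7:-→d8:-→d9:-→d10:-→d11:-→d12:-→d13:-→d14:-→d15:-→d16:-→d17:-→d18:-→d19:-→d20:-→d21:H0→d22:-→d23:-→d24:-→d25:-→d26:-→d27:-→d28:H6  best=H6
  ? 181.160.14.117  path d0:H0→d1:-→d2:-→d3:-→d4:-→d5:-→d6:-→d7:-→d8:-→d9:-→d10:-→d11:H2→d12:H3→d13:-→d14:-  best=H3
  + 181.162.85.208/28 (H3) depth=28
  - 87.252.88.0/21 clear@21
  ? 255.247.16.2  path d0:H0→d1:-→d2:-→d3:-→d4:-→d5:-→d6:-→d7:-→d8:-→d9:-→d10:-→d11:-→d12:-→d13:-→d14:-→d15:-→d16:-→d17:H5→d18:-→d19:-→d20:H6→d21:-→d22:-→d23:-→d24:-  best=H6

== LOOKUPS ==
["H5","H2","H0","H6","H0","H6","H6","H6","H5","H0","H6","H0","H6","H2","H6","H3","H6"]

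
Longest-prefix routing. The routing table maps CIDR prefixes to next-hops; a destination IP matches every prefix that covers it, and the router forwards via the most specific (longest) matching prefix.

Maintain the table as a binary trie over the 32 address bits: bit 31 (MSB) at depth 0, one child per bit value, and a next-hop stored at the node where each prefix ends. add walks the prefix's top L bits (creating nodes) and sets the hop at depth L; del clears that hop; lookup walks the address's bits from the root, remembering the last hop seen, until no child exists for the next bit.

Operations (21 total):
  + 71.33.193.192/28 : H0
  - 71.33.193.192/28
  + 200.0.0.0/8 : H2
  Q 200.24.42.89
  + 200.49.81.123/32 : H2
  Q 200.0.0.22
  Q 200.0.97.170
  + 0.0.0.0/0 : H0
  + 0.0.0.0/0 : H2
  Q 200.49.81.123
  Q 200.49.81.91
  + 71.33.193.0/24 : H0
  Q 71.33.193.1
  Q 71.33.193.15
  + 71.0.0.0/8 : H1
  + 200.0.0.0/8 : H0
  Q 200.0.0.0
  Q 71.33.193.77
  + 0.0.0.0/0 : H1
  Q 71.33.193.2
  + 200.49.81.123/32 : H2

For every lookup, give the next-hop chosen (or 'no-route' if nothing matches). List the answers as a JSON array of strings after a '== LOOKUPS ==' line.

Trace:
  add 71.33.193.192/28 -> H0 at depth 28
  del 71.33.193.192/28 (clear depth 28)
  add 200.0.0.0/8 -> H2 at depth 8
  lookup 200.24.42.89: bits 11001000 walk d0:-→d1:-→d2:-→d3:-→d4:-→d5:-→d6:-→d7:-→d8:H2 -> H2
  add 200.49.81.123/32 -> H2 at depth 32
  lookup 200.0.0.22: bits 1100100000 walk d0:-→d1:-→d2:-→d3:-→d4:-→d5:-→d6:-→d7:-→d8:H2→d9:-→d10:- -> H2
  lookup 200.0.97.170: bits 1100100000 walk d0:-→d1:-→d2:-→d3:-→d4:-→d5:-→d6:-→d7:-→d8:H2→d9:-→d10:- -> H2
  add 0.0.0.0/0 -> H0 at depth 0
  add 0.0.0.0/0 -> H2 at depth 0
  lookup 200.49.81.123: bits 11001000001100010101000101111011 walk d0:H2→d1:-→d2:-→d3:-→d4:-→d5:-→d6:-→d7:-→d8:H2→d9:-→d10:-→d11:-→d12:-→d13:-→d14:-→d15:-→d16:-→d17:-→d18:-→d19:-→d20:-→d21:-→d22:-→d23:-→d24:-→d25:-→d26:-→d27:-→d28:-→d29:-→d30:-→d31:-→d32:H2 -> H2
  lookup 200.49.81.91: bits 11001000001100010101000101 walk d0:H2→d1:-→d2:-→d3:-→d4:-→d5:-→d6:-→d7:-→d8:H2→d9:-→d10:-→d11:-→d12:-→d13:-→d14:-→d15:-→d16:-→d17:-→d18:-→d19:-→d20:-→d21:-→d22:-→d23:-→d24:-→d25:-→d26:- -> H2
  add 71.33.193.0/24 -> H0 at depth 24
  lookup 71.33.193.1: bits 010001110010000111000001 walk d0:H2→d1:-→d2:-→d3:-→d4:-→d5:-→d6:-→d7:-→d8:-→d9:-→d10:-→d11:-→d12:-→d13:-→d14:-→d15:-→d16:-→d17:-→d18:-→d19:-→d20:-→d21:-→d22:-→d23:-→d24:H0 -> H0
  lookup 71.33.193.15: bits 010001110010000111000001 walk d0:H2→d1:-→d2:-→d3:-→d4:-→d5:-→d6:-→d7:-→d8:-→d9:-→d10:-→d11:-→d12:-→d13:-→d14:-→d15:-→d16:-→d17:-→d18:-→d19:-→d20:-→d21:-→d22:-→d23:-→d24:H0 -> H0
  add 71.0.0.0/8 -> H1 at depth 8
  add 200.0.0.0/8 -> H0 at depth 8
  lookup 200.0.0.0: bits 1100100000 walk d0:H2→d1:-→d2:-→d3:-→d4:-→d5:-→d6:-→d7:-→d8:H0→d9:-→d10:- -> H0
  lookup 71.33.193.77: bits 010001110010000111000001 walk d0:H2→d1:-→d2:-→d3:-→d4:-→d5:-→d6:-→d7:-→d8:H1→d9:-→d10:-→d11:-→d12:-→d13:-→d14:-→d15:-→d16:-→d17:-→d18:-→d19:-→d20:-→d21:-→d22:-→d23:-→d24:H0 -> H0
  add 0.0.0.0/0 -> H1 at depth 0
  lookup 71.33.193.2: bits 010001110010000111000001 walk d0:H1→d1:-→d2:-→d3:-→d4:-→d5:-→d6:-→d7:-→d8:H1→d9:-→d10:-→d11:-→d12:-→d13:-→d14:-→d15:-→d16:-→d17:-→d18:-→d19:-→d20:-→d21:-→d22:-→d23:-→d24:H0 -> H0
  add 200.49.81.123/32 -> H2 at depth 32

== LOOKUPS ==
["H2","H2","H2","H2","H2","H0","H0","H0","H0","H0"]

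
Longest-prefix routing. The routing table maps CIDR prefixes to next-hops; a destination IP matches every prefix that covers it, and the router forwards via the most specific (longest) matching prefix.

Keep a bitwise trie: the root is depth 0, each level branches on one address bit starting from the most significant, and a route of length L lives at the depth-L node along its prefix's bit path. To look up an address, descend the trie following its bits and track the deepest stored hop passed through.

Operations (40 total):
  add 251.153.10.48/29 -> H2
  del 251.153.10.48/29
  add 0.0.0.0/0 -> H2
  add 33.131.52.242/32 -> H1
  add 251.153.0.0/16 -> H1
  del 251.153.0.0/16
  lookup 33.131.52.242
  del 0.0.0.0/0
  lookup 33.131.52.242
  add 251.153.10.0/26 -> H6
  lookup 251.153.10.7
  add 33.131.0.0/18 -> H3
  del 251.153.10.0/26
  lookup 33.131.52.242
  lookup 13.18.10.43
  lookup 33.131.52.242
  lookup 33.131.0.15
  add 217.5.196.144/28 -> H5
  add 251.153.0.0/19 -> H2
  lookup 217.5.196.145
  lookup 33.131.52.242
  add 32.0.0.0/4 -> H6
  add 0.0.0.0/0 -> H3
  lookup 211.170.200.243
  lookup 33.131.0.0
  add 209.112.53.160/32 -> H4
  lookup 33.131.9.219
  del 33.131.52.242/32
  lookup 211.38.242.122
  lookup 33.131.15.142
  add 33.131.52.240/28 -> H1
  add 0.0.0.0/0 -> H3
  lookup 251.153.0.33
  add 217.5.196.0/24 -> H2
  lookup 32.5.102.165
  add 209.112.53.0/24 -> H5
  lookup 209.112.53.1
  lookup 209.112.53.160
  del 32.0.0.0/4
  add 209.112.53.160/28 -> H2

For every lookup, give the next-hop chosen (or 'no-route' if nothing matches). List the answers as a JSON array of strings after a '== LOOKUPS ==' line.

Apply in order:
  add 251.153.10.48/29 -> H2 at depth 29
  - 251.153.10.48/29 clear@29
  add 0.0.0.0/0 -> H2 at depth 0
  add 33.131.52.242/32 -> H1 at depth 32
  add 251.153.0.0/16 -> H1 at depth 16
  - 251.153.0.0/16 clear@16
  lookup 33.131.52.242: bits 00100001100000110011010011110010 walk d0:H2→d1:-→d2:-→d3:-→d4:-→d5:-→d6:-→d7:-→d8:-→d9:-→d10:-→d11:-→d12:-→d13:-→d14:-→d15:-→d16:-→d17:-→d18:-→d19:-→d20:-→d21:-→d22:-→d23:-→d24:-→d25:-→d26:-→d27:-→d28:-→d29:-→d30:-→d31:-→d32:H1 -> H1
  - 0.0.0.0/0 clear@0
  lookup 33.131.52.242: bits 00100001100000110011010011110010 walk d0:-→d1:-→d2:-→d3:-→d4:-→d5:-→d6:-→d7:-→d8:-→d9:-→d10:-→d11:-→d12:-→d13:-→d14:-→d15:-→d16:-→d17:-→d18:-→d19:-→d20:-→d21:-→d22:-→d23:-→d24:-→d25:-→d26:-→d27:-→d28:-→d29:-→d30:-→d31:-→d32:H1 -> H1
  add 251.153.10.0/26 -> H6 at depth 26
  lookup 251.153.10.7: bits 11111011100110010000101000 walk d0:-→d1:-→d2:-→d3:-→d4:-→d5:-→d6:-→d7:-→d8:-→d9:-→d10:-→d11:-→d12:-→d13:-→d14:-→d15:-→d16:-→d17:-→d18:-→d19:-→d20:-→d21:-→d22:-→d23:-→d24:-→d25:-→d26:H6 -> H6
  add 33.131.0.0/18 -> H3 at depth 18
  - 251.153.10.0/26 clear@26
  lookup 33.131.52.242: bits 00100001100000110011010011110010 walk d0:-→d1:-→d2:-→d3:-→d4:-→d5:-→d6:-→d7:-→d8:-→d9:-→d10:-→d11:-→d12:-→d13:-→d14:-→d15:-→d16:-→d17:-→d18:H3→d19:-→d20:-→d21:-→d22:-→d23:-→d24:-→d25:-→d26:-→d27:-→d28:-→d29:-→d30:-→d31:-→d32:H1 -> H1
  lookup 13.18.10.43: bits 00 walk d0:-→d1:-→d2:- -> no-route
  lookup 33.131.52.242: bits 00100001100000110011010011110010 walk d0:-→d1:-→d2:-→d3:-→d4:-→d5:-→d6:-→d7:-→d8:-→d9:-→d10:-→d11:-→d12:-→d13:-→d14:-→d15:-→d16:-→d17:-→d18:H3→d19:-→d20:-→d21:-→d22:-→d23:-→d24:-→d25:-→d26:-→d27:-→d28:-→d29:-→d30:-→d31:-→d32:H1 -> H1
  lookup 33.131.0.15: bits 001000011000001100 walk d0:-→d1:-→d2:-→d3:-→d4:-→d5:-→d6:-→d7:-→d8:-→d9:-→d10:-→d11:-→d12:-→d13:-→d14:-→d15:-→d16:-→d17:-→d18:H3 -> H3
  add 217.5.196.144/28 -> H5 at depth 28
  add 251.153.0.0/19 -> H2 at depth 19
  lookup 217.5.196.145: bits 1101100100000101110001001001 walk d0:-→d1:-→d2:-→d3:-→d4:-→d5:-→d6:-→d7:-→d8:-→d9:-→d10:-→d11:-→d12:-→d13:-→d14:-→d15:-→d16:-→d17:-→d18:-→d19:-→d20:-→d21:-→d22:-→d23:-→d24:-→d25:-→d26:-→d27:-→d28:H5 -> H5
  lookup 33.131.52.242: bits 00100001100000110011010011110010 walk d0:-→d1:-→d2:-→d3:-→d4:-→d5:-→d6:-→d7:-→d8:-→d9:-→d10:-→d11:-→d12:-→d13:-→d14:-→d15:-→d16:-→d17:-→d18:H3→d19:-→d20:-→d21:-→d22:-→d23:-→d24:-→d25:-→d26:-→d27:-→d28:-→d29:-→d30:-→d31:-→d32:H1 -> H1
  add 32.0.0.0/4 -> H6 at depth 4
  add 0.0.0.0/0 -> H3 at depth 0
  lookup 211.170.200.243: bits 1101 walk d0:H3→d1:-→d2:-→d3:-→d4:- -> H3
  lookup 33.131.0.0: bits 001000011000001100 walk d0:H3→d1:-→d2:-→d3:-→d4:H6→d5:-→d6:-→d7:-→d8:-→d9:-→d10:-→d11:-→d12:-→d13:-→d14:-→d15:-→d16:-→d17:-→d18:H3 -> H3
  add 209.112.53.160/32 -> H4 at depth 32
  lookup 33.131.9.219: bits 001000011000001100 walk d0:H3→d1:-→d2:-→d3:-→d4:H6→d5:-→d6:-→d7:-→d8:-→d9:-→d10:-→d11:-→d12:-→d13:-→d14:-→d15:-→d16:-→d17:-→d18:H3 -> H3
  - 33.131.52.242/32 clear@32
  lookup 211.38.242.122: bits 110100 walk d0:H3→d1:-→d2:-→d3:-→d4:-→d5:-→d6:- -> H3
  lookup 33.131.15.142: bits 001000011000001100 walk d0:H3→d1:-→d2:-→d3:-→d4:H6→d5:-→d6:-→d7:-→d8:-→d9:-→d10:-→d11:-→d12:-→d13:-→d14:-→d15:-→d16:-→d17:-→d18:H3 -> H3
  add 33.131.52.240/28 -> H1 at depth 28
  add 0.0.0.0/0 -> H3 at depth 0
  lookup 251.153.0.33: bits 11111011100110010000 walk d0:H3→d1:-→d2:-→d3:-→d4:-→d5:-→d6:-→d7:-→d8:-→d9:-→d10:-→d11:-→d12:-→d13:-→d14:-→d15:-→d16:-→d17:-→d18:-→d19:H2→d20:- -> H2
  add 217.5.196.0/24 -> H2 at depth 24
  lookup 32.5.102.165: bits 0010000 walk d0:H3→d1:-→d2:-→d3:-→d4:H6→d5:-→d6:-→d7:- -> H6
  add 209.112.53.0/24 -> H5 at depth 24
  lookup 209.112.53.1: bits 110100010111000000110101 walk d0:H3→d1:-→d2:-→d3:-→d4:-→d5:-→d6:-→d7:-→d8:-→d9:-→d10:-→d11:-→d12:-→d13:-→d14:-→d15:-→d16:-→d17:-→d18:-→d19:-→d20:-→d21:-→d22:-→d23:-→d24:H5 -> H5
  lookup 209.112.53.160: bits 11010001011100000011010110100000 walk d0:H3→d1:-→d2:-→d3:-→d4:-→d5:-→d6:-→d7:-→d8:-→d9:-→d10:-→d11:-→d12:-→d13:-→d14:-→d15:-→d16:-→d17:-→d18:-→d19:-→d20:-→d21:-→d22:-→d23:-→d24:H5→d25:-→d26:-→d27:-→d28:-→d29:-→d30:-→d31:-→d32:H4 -> H4
  - 32.0.0.0/4 clear@4
  add 209.112.53.160/28 -> H2 at depth 28

== LOOKUPS ==
["H1","H1","H6","H1","no-route","H1","H3","H5","H1","H3","H3","H3","H3","H3","H2","H6","H5","H4"]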